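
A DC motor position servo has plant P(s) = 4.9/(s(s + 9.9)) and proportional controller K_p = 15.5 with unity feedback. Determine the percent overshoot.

11.4%

The closed-loop denominator s² + 9.9s + 75.95 gives ω_n = √75.95 = 8.715 and ζ = 9.9/(2ω_n) = 0.568.
%OS = 100·exp(−πζ/√(1−ζ²)) = 100·exp(−π·0.568/√0.6774) = 11.4%.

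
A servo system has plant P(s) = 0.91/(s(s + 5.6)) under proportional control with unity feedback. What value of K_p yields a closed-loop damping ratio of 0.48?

K_p = 37.4

Closed-loop characteristic equation: s² + 5.6s + K_p·0.91 = 0.
So ω_n = √(0.91K_p) and 2ζω_n = 5.6, giving ζ = 5.6/(2√(0.91K_p)).
Setting ζ = 0.48: √(0.91K_p) = 5.6/(2·0.48) = 5.833, so K_p = 34.03/0.91 = 37.4.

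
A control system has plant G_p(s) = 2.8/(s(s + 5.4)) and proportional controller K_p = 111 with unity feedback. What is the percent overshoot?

The closed-loop denominator s² + 5.4s + 310.8 gives ω_n = √310.8 = 17.63 and ζ = 5.4/(2ω_n) = 0.1532.
%OS = 100·exp(−πζ/√(1−ζ²)) = 100·exp(−π·0.1532/√0.9765) = 61.5%.

61.5%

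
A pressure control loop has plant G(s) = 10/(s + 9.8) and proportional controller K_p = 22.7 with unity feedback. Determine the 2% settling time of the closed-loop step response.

T_s ≈ 0.0169 s

Closed-loop transfer function: T(s) = K_p·G(s)/(1 + K_p·G(s)) = 227/(s + 9.8 + 227) = 227/(s + 236.8).
Time constant τ = 1/236.8 = 0.004223 s, so the 2% settling time is about 4τ = 0.0169 s.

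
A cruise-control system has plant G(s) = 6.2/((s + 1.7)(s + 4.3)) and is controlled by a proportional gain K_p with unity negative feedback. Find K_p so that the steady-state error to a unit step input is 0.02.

K_p = 57.8

Steady-state error for a unit step on this type-0 loop is 1/(1 + K_p·G(0)).
G(0) = 0.8482. Require 1/(1 + K_p·0.8482) = 0.02, so 1 + 0.8482·K_p = 50.
K_p = (50 − 1)/0.8482 = 57.8.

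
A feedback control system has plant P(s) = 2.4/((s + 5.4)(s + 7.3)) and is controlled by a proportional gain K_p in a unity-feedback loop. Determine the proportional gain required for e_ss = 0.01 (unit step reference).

The loop is type 0, so e_ss(step) = 1/(1 + K_pos) with K_pos = K_p·P(0).
P(0) = 0.06088. Require 1/(1 + K_p·0.06088) = 0.01, so 1 + 0.06088·K_p = 100.
K_p = (100 − 1)/0.06088 = 1630.

K_p = 1630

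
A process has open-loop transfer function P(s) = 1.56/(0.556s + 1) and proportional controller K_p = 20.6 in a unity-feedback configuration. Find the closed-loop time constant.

τ = 0.0168 s

Closed loop: T(s) = K_p·P/(1+K_p·P) = 32.14/(0.556s + 1 + 32.14), with pole at s = −(1 + 32.14)/0.556 = −59.6.
Closed-loop time constant τ = 1/59.6 = 0.0168 s.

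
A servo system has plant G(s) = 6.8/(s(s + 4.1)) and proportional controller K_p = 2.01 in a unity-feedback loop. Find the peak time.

Closed-loop characteristic equation: s² + 4.1s + 13.67 = 0, so ω_n = 3.697 rad/s and ζ = 4.1/(2·3.697) = 0.5545.
Damped frequency ω_d = ω_n√(1−ζ²) = 3.077 rad/s, so peak time T_p = π/ω_d = 1.02 s.

T_p = 1.02 s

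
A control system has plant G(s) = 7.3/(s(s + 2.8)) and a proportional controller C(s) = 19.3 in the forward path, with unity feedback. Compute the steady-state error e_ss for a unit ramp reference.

0.0199

The loop has one pole at the origin (type 1). Velocity error constant K_v = lim_{s→0} s·C(s)G(s) = 19.3·7.3/2.8 = 50.32.
Steady-state error to a unit ramp: e_ss = 1/K_v = 0.0199.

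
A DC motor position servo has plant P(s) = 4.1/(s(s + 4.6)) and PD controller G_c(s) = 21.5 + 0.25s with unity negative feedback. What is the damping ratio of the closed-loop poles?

ζ = 0.3

Forward path: (21.5 + 0.25s)·4.1/(s(s+4.6)). The closed-loop characteristic equation is s² + (4.6 + 4.1·0.25)s + 4.1·21.5 = 0.
That is s² + 5.625s + 88.15 = 0, so ω_n = 9.389 rad/s and ζ = 5.625/(2·9.389) = 0.2996.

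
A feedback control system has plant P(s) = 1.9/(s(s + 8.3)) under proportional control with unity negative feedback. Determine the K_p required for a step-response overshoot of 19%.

From %OS = 100·exp(−πζ/√(1−ζ²)) = 19%, ζ = −ln(0.19)/√(π²+ln²(0.19)) = 0.4673.
Characteristic equation s² + 8.3s + 1.9K_p = 0 gives ζ = 8.3/(2√(1.9K_p)).
Setting ζ = 0.4673: √(1.9K_p) = 8.3/(2·0.4673) = 8.88, so K_p = 78.85/1.9 = 41.5.

K_p = 41.5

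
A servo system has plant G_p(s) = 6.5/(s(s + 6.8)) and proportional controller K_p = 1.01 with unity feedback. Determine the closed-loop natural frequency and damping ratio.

1 + K_p·G_p(s) = 0 gives s² + 6.8s + 6.565 = 0.
So ω_n² = 6.565 ⇒ ω_n = 2.562 rad/s, and ζ = 6.8/(2ω_n) = 1.33.

ω_n = 2.56 rad/s, ζ = 1.33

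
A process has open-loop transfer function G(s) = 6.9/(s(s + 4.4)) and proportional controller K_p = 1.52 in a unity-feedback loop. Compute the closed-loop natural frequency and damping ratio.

ω_n = 3.24 rad/s, ζ = 0.679

With unity feedback the closed-loop characteristic equation is s² + 4.4s + 1.52·6.9 = s² + 4.4s + 10.49 = 0.
So ω_n² = 10.49 ⇒ ω_n = 3.239 rad/s, and ζ = 4.4/(2ω_n) = 0.679.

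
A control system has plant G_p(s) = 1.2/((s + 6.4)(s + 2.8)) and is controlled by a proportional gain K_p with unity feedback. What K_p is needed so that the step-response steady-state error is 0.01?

For a type-0 loop with proportional control, e_ss = 1/(1 + K_p·G_p(0)).
G_p(0) = 0.06696. Require 1/(1 + K_p·0.06696) = 0.01, so 1 + 0.06696·K_p = 100.
K_p = (100 − 1)/0.06696 = 1480.

K_p = 1480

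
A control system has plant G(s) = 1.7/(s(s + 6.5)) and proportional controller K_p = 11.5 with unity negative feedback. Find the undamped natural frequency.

1 + K_p·G(s) = 0 gives s² + 6.5s + 19.55 = 0.
So ω_n² = 19.55 ⇒ ω_n = 4.422 rad/s, and ζ = 6.5/(2ω_n) = 0.735.

ω_n = 4.42 rad/s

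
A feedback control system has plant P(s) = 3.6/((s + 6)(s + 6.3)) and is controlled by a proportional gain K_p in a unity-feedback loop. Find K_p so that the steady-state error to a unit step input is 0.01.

The loop is type 0, so e_ss(step) = 1/(1 + K_pos) with K_pos = K_p·P(0).
P(0) = 0.09524. Require 1/(1 + K_p·0.09524) = 0.01, so 1 + 0.09524·K_p = 100.
K_p = (100 − 1)/0.09524 = 1040.

K_p = 1040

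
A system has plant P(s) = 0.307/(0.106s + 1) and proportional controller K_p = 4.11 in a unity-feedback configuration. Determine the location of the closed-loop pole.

s = -21.34

Closed loop: T(s) = K_p·P/(1+K_p·P) = 1.262/(0.106s + 1 + 1.262), with pole at s = −(1 + 1.262)/0.106 = −21.34.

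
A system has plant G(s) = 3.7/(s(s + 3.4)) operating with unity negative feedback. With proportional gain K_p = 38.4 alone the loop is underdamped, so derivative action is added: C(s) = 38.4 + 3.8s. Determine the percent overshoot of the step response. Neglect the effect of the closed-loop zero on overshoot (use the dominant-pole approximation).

Forward path: (38.4 + 3.8s)·3.7/(s(s+3.4)). The closed-loop characteristic equation is s² + (3.4 + 3.7·3.8)s + 3.7·38.4 = 0.
That is s² + 17.46s + 142.1 = 0, so ω_n = 11.92 rad/s and ζ = 17.46/(2·11.92) = 0.7324.
%OS = 100·exp(−πζ/√(1−ζ²)) = 3.41%.

3.41%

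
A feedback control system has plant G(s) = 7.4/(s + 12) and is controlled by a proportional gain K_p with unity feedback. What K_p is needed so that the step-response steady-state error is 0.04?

K_p = 38.9

The loop is type 0, so e_ss(step) = 1/(1 + K_pos) with K_pos = K_p·G(0).
G(0) = 0.6167. Require 1/(1 + K_p·0.6167) = 0.04, so 1 + 0.6167·K_p = 25.
K_p = (25 − 1)/0.6167 = 38.9.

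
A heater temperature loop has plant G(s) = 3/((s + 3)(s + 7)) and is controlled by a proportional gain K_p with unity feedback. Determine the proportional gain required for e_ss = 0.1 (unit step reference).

The loop is type 0, so e_ss(step) = 1/(1 + K_pos) with K_pos = K_p·G(0).
G(0) = 0.1429. Require 1/(1 + K_p·0.1429) = 0.1, so 1 + 0.1429·K_p = 10.
K_p = (10 − 1)/0.1429 = 63.

K_p = 63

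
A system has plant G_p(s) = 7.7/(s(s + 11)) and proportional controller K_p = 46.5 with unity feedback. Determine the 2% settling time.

The closed-loop denominator s² + 11s + 358.1 gives ω_n = √358.1 = 18.92 and ζ = 11/(2ω_n) = 0.2907.
2% settling time T_s ≈ 4/(ζω_n) = 4/5.5 = 0.727 s.

T_s ≈ 0.727 s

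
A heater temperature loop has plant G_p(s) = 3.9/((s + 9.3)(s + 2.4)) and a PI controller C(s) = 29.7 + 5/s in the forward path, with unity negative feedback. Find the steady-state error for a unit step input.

The open loop C(s)G_p(s) has a pole at the origin (type 1), so the static position error constant is infinite and e_ss = 1/(1+∞) = 0.

0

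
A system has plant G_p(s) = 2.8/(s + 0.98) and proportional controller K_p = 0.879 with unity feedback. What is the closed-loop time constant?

Closed-loop transfer function: T(s) = K_p·G_p(s)/(1 + K_p·G_p(s)) = 2.461/(s + 0.98 + 2.461) = 2.461/(s + 3.441).
Time constant τ = 1/3.441 = 0.291 s.

τ = 0.291 s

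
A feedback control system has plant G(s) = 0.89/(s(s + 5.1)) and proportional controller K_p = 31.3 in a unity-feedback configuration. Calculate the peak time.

T_p = 0.68 s

The closed-loop denominator s² + 5.1s + 27.86 gives ω_n = √27.86 = 5.278 and ζ = 5.1/(2ω_n) = 0.4831.
Damped frequency ω_d = ω_n√(1−ζ²) = 4.621 rad/s, so peak time T_p = π/ω_d = 0.68 s.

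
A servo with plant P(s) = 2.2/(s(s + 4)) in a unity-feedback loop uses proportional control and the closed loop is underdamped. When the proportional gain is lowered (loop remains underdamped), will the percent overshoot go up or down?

ζ = 4/(2√(2.2K_p)) rises as K_p falls; higher damping means less overshoot.

decrease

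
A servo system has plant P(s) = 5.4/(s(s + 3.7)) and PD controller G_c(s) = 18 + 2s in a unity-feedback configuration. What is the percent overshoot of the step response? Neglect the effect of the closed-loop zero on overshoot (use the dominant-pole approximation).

Forward path: (18 + 2s)·5.4/(s(s+3.7)). The closed-loop characteristic equation is s² + (3.7 + 5.4·2)s + 5.4·18 = 0.
That is s² + 14.5s + 97.2 = 0, so ω_n = 9.859 rad/s and ζ = 14.5/(2·9.859) = 0.7354.
%OS = 100·exp(−πζ/√(1−ζ²)) = 3.31%.

3.31%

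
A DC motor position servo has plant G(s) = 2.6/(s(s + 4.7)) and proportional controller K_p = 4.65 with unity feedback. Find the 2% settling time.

From 1 + K_pG(s) = 0: s² + 4.7s + 12.09 = 0 ⇒ ω_n = 3.477, ζ = 0.6759.
2% settling time T_s ≈ 4/(ζω_n) = 4/2.35 = 1.7 s.

T_s ≈ 1.7 s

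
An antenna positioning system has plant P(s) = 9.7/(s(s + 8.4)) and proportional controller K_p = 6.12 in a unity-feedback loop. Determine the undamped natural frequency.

With unity feedback the closed-loop characteristic equation is s² + 8.4s + 6.12·9.7 = s² + 8.4s + 59.36 = 0.
Matching s² + 2ζω_n s + ω_n²: ω_n = √59.36 = 7.705 rad/s and 2ζω_n = 8.4, so ζ = 8.4/(2·7.705) = 0.545.

ω_n = 7.7 rad/s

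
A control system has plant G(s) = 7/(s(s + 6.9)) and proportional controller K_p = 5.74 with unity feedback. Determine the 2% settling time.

From 1 + K_pG(s) = 0: s² + 6.9s + 40.18 = 0 ⇒ ω_n = 6.339, ζ = 0.5443.
2% settling time T_s ≈ 4/(ζω_n) = 4/3.45 = 1.16 s.

T_s ≈ 1.16 s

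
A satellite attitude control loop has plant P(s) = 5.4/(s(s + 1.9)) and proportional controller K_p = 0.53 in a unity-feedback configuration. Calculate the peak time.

T_p = 2.24 s

Closed-loop characteristic equation: s² + 1.9s + 2.862 = 0, so ω_n = 1.692 rad/s and ζ = 1.9/(2·1.692) = 0.5616.
Damped frequency ω_d = ω_n√(1−ζ²) = 1.4 rad/s, so peak time T_p = π/ω_d = 2.24 s.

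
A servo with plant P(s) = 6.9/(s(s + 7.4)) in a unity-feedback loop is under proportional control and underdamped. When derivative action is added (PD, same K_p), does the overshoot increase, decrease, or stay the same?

With PD the characteristic equation becomes s² + (a + K·K_d)s + K·K_p = 0; the damping term grows, ζ rises, overshoot falls.

decrease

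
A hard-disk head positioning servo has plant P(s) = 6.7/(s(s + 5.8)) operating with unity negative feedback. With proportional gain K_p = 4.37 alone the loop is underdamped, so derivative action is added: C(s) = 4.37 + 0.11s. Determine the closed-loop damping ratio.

Forward path: (4.37 + 0.11s)·6.7/(s(s+5.8)). The closed-loop characteristic equation is s² + (5.8 + 6.7·0.11)s + 6.7·4.37 = 0.
That is s² + 6.537s + 29.28 = 0, so ω_n = 5.411 rad/s and ζ = 6.537/(2·5.411) = 0.604.

ζ = 0.604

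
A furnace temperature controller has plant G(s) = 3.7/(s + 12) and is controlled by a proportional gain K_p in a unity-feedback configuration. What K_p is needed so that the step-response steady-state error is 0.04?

K_p = 77.8

The loop is type 0, so e_ss(step) = 1/(1 + K_pos) with K_pos = K_p·G(0).
G(0) = 0.3083. Require 1/(1 + K_p·0.3083) = 0.04, so 1 + 0.3083·K_p = 25.
K_p = (25 − 1)/0.3083 = 77.8.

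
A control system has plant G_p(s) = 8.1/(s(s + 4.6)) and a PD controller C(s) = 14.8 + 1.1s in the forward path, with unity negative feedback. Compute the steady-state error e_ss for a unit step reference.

0

The open loop C(s)G_p(s) has a pole at the origin (type 1), so the static position error constant is infinite and e_ss = 1/(1+∞) = 0.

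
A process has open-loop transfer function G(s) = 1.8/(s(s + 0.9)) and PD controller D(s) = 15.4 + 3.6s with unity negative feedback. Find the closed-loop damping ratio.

Forward path: (15.4 + 3.6s)·1.8/(s(s+0.9)). The closed-loop characteristic equation is s² + (0.9 + 1.8·3.6)s + 1.8·15.4 = 0.
That is s² + 7.38s + 27.72 = 0, so ω_n = 5.265 rad/s and ζ = 7.38/(2·5.265) = 0.7009.

ζ = 0.701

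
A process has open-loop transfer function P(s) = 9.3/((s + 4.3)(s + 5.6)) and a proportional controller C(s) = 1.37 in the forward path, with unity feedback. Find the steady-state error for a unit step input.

The loop is type 0. Static position error constant K_pos = C(0)·P(0) = 1.37·0.3862 = 0.5291.
Steady-state error to a unit step: e_ss = 1/(1+K_pos) = 1/1.529 = 0.654.

0.654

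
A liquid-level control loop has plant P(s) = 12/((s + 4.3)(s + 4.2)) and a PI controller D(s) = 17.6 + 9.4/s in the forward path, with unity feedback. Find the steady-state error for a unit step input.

0

The open loop D(s)P(s) has a pole at the origin (type 1), so the static position error constant is infinite and e_ss = 1/(1+∞) = 0.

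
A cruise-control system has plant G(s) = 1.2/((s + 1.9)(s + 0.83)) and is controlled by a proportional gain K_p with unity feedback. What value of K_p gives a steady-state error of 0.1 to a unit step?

Steady-state error for a unit step on this type-0 loop is 1/(1 + K_p·G(0)).
G(0) = 0.7609. Require 1/(1 + K_p·0.7609) = 0.1, so 1 + 0.7609·K_p = 10.
K_p = (10 − 1)/0.7609 = 11.8.

K_p = 11.8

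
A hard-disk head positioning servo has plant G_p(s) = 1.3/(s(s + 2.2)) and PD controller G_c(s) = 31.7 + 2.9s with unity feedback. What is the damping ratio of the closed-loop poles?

ζ = 0.465

Forward path: (31.7 + 2.9s)·1.3/(s(s+2.2)). The closed-loop characteristic equation is s² + (2.2 + 1.3·2.9)s + 1.3·31.7 = 0.
That is s² + 5.97s + 41.21 = 0, so ω_n = 6.42 rad/s and ζ = 5.97/(2·6.42) = 0.465.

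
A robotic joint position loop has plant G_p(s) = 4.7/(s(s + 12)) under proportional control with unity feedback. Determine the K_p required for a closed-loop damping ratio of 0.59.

K_p = 22

Closed-loop characteristic equation: s² + 12s + K_p·4.7 = 0.
So ω_n = √(4.7K_p) and 2ζω_n = 12, giving ζ = 12/(2√(4.7K_p)).
Setting ζ = 0.59: √(4.7K_p) = 12/(2·0.59) = 10.17, so K_p = 103.4/4.7 = 22.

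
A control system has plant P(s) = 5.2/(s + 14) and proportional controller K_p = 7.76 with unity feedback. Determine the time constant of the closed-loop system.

τ = 0.0184 s

Closed-loop transfer function: T(s) = K_p·P(s)/(1 + K_p·P(s)) = 40.35/(s + 14 + 40.35) = 40.35/(s + 54.35).
Time constant τ = 1/54.35 = 0.0184 s.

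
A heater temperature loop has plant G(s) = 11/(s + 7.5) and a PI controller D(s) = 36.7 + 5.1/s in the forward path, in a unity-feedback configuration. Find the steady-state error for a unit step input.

The open loop D(s)G(s) has a pole at the origin (type 1), so the static position error constant is infinite and e_ss = 1/(1+∞) = 0.

0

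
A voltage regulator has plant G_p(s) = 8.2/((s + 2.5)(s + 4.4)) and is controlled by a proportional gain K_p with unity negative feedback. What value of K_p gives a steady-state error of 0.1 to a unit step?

For a type-0 loop with proportional control, e_ss = 1/(1 + K_p·G_p(0)).
G_p(0) = 0.7455. Require 1/(1 + K_p·0.7455) = 0.1, so 1 + 0.7455·K_p = 10.
K_p = (10 − 1)/0.7455 = 12.1.

K_p = 12.1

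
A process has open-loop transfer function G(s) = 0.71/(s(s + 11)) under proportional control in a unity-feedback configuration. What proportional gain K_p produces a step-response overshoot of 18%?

From %OS = 100·exp(−πζ/√(1−ζ²)) = 18%, ζ = −ln(0.18)/√(π²+ln²(0.18)) = 0.4791.
Characteristic equation s² + 11s + 0.71K_p = 0 gives ζ = 11/(2√(0.71K_p)).
Setting ζ = 0.4791: √(0.71K_p) = 11/(2·0.4791) = 11.48, so K_p = 131.8/0.71 = 186.

K_p = 186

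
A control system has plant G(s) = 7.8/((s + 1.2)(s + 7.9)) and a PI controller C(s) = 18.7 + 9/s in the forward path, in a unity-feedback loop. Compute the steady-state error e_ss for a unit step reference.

0

The open loop C(s)G(s) has a pole at the origin (type 1), so the static position error constant is infinite and e_ss = 1/(1+∞) = 0.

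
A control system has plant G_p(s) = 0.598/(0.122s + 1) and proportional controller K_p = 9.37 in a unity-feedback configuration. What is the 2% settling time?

T_s ≈ 0.0739 s

Closed loop: T(s) = K_p·G_p/(1+K_p·G_p) = 5.603/(0.122s + 1 + 5.603), with pole at s = −(1 + 5.603)/0.122 = −54.13.
τ = 1/54.13 = 0.01848 s, so 2% settling time ≈ 4τ = 0.0739 s.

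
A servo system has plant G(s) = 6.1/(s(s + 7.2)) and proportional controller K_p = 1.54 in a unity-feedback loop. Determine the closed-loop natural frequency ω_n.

ω_n = 3.06 rad/s

The closed-loop denominator is s(s+7.2) + 1.54·6.1 = s² + 7.2s + 9.394.
Matching s² + 2ζω_n s + ω_n²: ω_n = √9.394 = 3.065 rad/s and 2ζω_n = 7.2, so ζ = 7.2/(2·3.065) = 1.17.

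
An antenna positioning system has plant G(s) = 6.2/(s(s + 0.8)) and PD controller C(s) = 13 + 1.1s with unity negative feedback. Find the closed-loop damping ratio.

ζ = 0.424

Forward path: (13 + 1.1s)·6.2/(s(s+0.8)). The closed-loop characteristic equation is s² + (0.8 + 6.2·1.1)s + 6.2·13 = 0.
That is s² + 7.62s + 80.6 = 0, so ω_n = 8.978 rad/s and ζ = 7.62/(2·8.978) = 0.4244.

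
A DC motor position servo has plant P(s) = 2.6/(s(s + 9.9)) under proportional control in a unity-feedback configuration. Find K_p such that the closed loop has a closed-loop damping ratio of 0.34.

Closed-loop characteristic equation: s² + 9.9s + K_p·2.6 = 0.
So ω_n = √(2.6K_p) and 2ζω_n = 9.9, giving ζ = 9.9/(2√(2.6K_p)).
Setting ζ = 0.34: √(2.6K_p) = 9.9/(2·0.34) = 14.56, so K_p = 212/2.6 = 81.5.

K_p = 81.5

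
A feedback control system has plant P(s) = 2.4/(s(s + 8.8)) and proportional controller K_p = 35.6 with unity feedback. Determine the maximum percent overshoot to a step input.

18.3%

From 1 + K_pP(s) = 0: s² + 8.8s + 85.44 = 0 ⇒ ω_n = 9.243, ζ = 0.476.
%OS = 100·exp(−πζ/√(1−ζ²)) = 100·exp(−π·0.476/√0.7734) = 18.3%.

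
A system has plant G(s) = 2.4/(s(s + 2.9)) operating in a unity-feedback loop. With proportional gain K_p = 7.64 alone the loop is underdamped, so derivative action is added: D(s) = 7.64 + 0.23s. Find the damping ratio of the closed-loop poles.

Forward path: (7.64 + 0.23s)·2.4/(s(s+2.9)). The closed-loop characteristic equation is s² + (2.9 + 2.4·0.23)s + 2.4·7.64 = 0.
That is s² + 3.452s + 18.34 = 0, so ω_n = 4.282 rad/s and ζ = 3.452/(2·4.282) = 0.4031.

ζ = 0.403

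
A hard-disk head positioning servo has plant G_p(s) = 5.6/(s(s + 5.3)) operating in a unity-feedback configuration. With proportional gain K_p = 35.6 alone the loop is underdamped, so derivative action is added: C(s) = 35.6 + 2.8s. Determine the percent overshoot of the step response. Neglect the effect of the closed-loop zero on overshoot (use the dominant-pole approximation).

3.06%

Forward path: (35.6 + 2.8s)·5.6/(s(s+5.3)). The closed-loop characteristic equation is s² + (5.3 + 5.6·2.8)s + 5.6·35.6 = 0.
That is s² + 20.98s + 199.4 = 0, so ω_n = 14.12 rad/s and ζ = 20.98/(2·14.12) = 0.7429.
%OS = 100·exp(−πζ/√(1−ζ²)) = 3.06%.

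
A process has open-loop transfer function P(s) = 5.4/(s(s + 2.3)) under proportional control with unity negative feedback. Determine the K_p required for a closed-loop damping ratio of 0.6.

K_p = 0.68

Closed-loop characteristic equation: s² + 2.3s + K_p·5.4 = 0.
So ω_n = √(5.4K_p) and 2ζω_n = 2.3, giving ζ = 2.3/(2√(5.4K_p)).
Setting ζ = 0.6: √(5.4K_p) = 2.3/(2·0.6) = 1.917, so K_p = 3.674/5.4 = 0.68.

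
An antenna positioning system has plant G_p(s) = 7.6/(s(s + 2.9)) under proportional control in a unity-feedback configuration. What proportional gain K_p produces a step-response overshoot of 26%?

From %OS = 100·exp(−πζ/√(1−ζ²)) = 26%, ζ = −ln(0.26)/√(π²+ln²(0.26)) = 0.3941.
Characteristic equation s² + 2.9s + 7.6K_p = 0 gives ζ = 2.9/(2√(7.6K_p)).
Setting ζ = 0.3941: √(7.6K_p) = 2.9/(2·0.3941) = 3.679, so K_p = 13.54/7.6 = 1.78.

K_p = 1.78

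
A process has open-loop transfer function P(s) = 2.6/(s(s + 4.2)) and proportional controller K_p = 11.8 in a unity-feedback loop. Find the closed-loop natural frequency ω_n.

With unity feedback the closed-loop characteristic equation is s² + 4.2s + 11.8·2.6 = s² + 4.2s + 30.68 = 0.
Matching s² + 2ζω_n s + ω_n²: ω_n = √30.68 = 5.539 rad/s and 2ζω_n = 4.2, so ζ = 4.2/(2·5.539) = 0.379.

ω_n = 5.54 rad/s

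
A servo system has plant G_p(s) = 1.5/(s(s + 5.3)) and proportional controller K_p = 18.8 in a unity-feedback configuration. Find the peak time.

The closed-loop denominator s² + 5.3s + 28.2 gives ω_n = √28.2 = 5.31 and ζ = 5.3/(2ω_n) = 0.499.
Damped frequency ω_d = ω_n√(1−ζ²) = 4.602 rad/s, so peak time T_p = π/ω_d = 0.683 s.

T_p = 0.683 s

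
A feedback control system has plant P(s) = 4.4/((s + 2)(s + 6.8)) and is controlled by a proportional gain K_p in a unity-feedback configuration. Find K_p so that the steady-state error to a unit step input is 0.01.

Steady-state error for a unit step on this type-0 loop is 1/(1 + K_p·P(0)).
P(0) = 0.3235. Require 1/(1 + K_p·0.3235) = 0.01, so 1 + 0.3235·K_p = 100.
K_p = (100 − 1)/0.3235 = 306.

K_p = 306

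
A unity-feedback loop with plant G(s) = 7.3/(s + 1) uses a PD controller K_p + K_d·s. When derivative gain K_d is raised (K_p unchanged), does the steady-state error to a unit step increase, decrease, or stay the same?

K_d affects only the transient (the s-coefficient); the DC loop gain, and hence e_ss, depends only on K_p.

unchanged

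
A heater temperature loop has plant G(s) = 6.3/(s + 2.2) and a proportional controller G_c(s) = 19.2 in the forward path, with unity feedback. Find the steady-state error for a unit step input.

The loop is type 0. Static position error constant K_pos = G_c(0)·G(0) = 19.2·2.864 = 54.98.
Steady-state error to a unit step: e_ss = 1/(1+K_pos) = 1/55.98 = 0.0179.

0.0179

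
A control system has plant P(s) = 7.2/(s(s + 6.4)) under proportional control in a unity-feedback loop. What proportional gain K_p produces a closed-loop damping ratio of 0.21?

K_p = 32.2

Closed-loop characteristic equation: s² + 6.4s + K_p·7.2 = 0.
So ω_n = √(7.2K_p) and 2ζω_n = 6.4, giving ζ = 6.4/(2√(7.2K_p)).
Setting ζ = 0.21: √(7.2K_p) = 6.4/(2·0.21) = 15.24, so K_p = 232.2/7.2 = 32.2.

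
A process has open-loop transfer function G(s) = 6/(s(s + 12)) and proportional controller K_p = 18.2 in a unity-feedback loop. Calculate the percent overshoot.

11%

Closed-loop characteristic equation: s² + 12s + 109.2 = 0, so ω_n = 10.45 rad/s and ζ = 12/(2·10.45) = 0.5742.
%OS = 100·exp(−πζ/√(1−ζ²)) = 100·exp(−π·0.5742/√0.6703) = 11%.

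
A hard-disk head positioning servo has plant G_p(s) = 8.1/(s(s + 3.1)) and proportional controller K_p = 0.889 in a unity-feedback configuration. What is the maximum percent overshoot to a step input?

10.8%

Closed-loop characteristic equation: s² + 3.1s + 7.201 = 0, so ω_n = 2.683 rad/s and ζ = 3.1/(2·2.683) = 0.5776.
%OS = 100·exp(−πζ/√(1−ζ²)) = 100·exp(−π·0.5776/√0.6664) = 10.8%.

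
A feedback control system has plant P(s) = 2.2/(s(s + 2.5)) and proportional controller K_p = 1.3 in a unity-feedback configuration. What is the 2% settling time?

T_s ≈ 3.2 s

Closed-loop characteristic equation: s² + 2.5s + 2.86 = 0, so ω_n = 1.691 rad/s and ζ = 2.5/(2·1.691) = 0.7391.
2% settling time T_s ≈ 4/(ζω_n) = 4/1.25 = 3.2 s.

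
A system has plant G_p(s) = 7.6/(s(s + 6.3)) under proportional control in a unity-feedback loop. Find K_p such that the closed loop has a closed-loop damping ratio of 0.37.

K_p = 9.54

Closed-loop characteristic equation: s² + 6.3s + K_p·7.6 = 0.
So ω_n = √(7.6K_p) and 2ζω_n = 6.3, giving ζ = 6.3/(2√(7.6K_p)).
Setting ζ = 0.37: √(7.6K_p) = 6.3/(2·0.37) = 8.514, so K_p = 72.48/7.6 = 9.54.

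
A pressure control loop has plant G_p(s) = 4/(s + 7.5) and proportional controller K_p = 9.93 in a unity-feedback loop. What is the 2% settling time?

T_s ≈ 0.0847 s

Closed-loop transfer function: T(s) = K_p·G_p(s)/(1 + K_p·G_p(s)) = 39.72/(s + 7.5 + 39.72) = 39.72/(s + 47.22).
Time constant τ = 1/47.22 = 0.02118 s, so the 2% settling time is about 4τ = 0.0847 s.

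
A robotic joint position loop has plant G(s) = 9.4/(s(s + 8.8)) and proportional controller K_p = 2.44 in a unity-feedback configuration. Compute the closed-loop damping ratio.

The closed-loop denominator is s(s+8.8) + 2.44·9.4 = s² + 8.8s + 22.94.
Matching s² + 2ζω_n s + ω_n²: ω_n = √22.94 = 4.789 rad/s and 2ζω_n = 8.8, so ζ = 8.8/(2·4.789) = 0.919.

ζ = 0.919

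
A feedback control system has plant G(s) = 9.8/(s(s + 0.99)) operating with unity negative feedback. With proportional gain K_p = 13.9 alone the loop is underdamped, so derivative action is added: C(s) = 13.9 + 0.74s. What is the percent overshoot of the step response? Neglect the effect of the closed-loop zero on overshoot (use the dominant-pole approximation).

30.6%

Forward path: (13.9 + 0.74s)·9.8/(s(s+0.99)). The closed-loop characteristic equation is s² + (0.99 + 9.8·0.74)s + 9.8·13.9 = 0.
That is s² + 8.242s + 136.2 = 0, so ω_n = 11.67 rad/s and ζ = 8.242/(2·11.67) = 0.3531.
%OS = 100·exp(−πζ/√(1−ζ²)) = 30.6%.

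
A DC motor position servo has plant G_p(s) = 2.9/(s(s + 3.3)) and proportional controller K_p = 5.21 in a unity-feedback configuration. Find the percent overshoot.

22.9%

The closed-loop denominator s² + 3.3s + 15.11 gives ω_n = √15.11 = 3.887 and ζ = 3.3/(2ω_n) = 0.4245.
%OS = 100·exp(−πζ/√(1−ζ²)) = 100·exp(−π·0.4245/√0.8198) = 22.9%.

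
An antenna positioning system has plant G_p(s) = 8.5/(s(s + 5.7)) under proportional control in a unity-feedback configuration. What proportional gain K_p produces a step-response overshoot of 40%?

From %OS = 100·exp(−πζ/√(1−ζ²)) = 40%, ζ = −ln(0.4)/√(π²+ln²(0.4)) = 0.28.
Characteristic equation s² + 5.7s + 8.5K_p = 0 gives ζ = 5.7/(2√(8.5K_p)).
Setting ζ = 0.28: √(8.5K_p) = 5.7/(2·0.28) = 10.18, so K_p = 103.6/8.5 = 12.2.

K_p = 12.2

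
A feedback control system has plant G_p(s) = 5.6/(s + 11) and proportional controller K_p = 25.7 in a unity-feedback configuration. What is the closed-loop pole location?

Closed-loop transfer function: T(s) = K_p·G_p(s)/(1 + K_p·G_p(s)) = 143.9/(s + 11 + 143.9) = 143.9/(s + 154.9).
The closed-loop pole is at s = −154.9.

s = -154.9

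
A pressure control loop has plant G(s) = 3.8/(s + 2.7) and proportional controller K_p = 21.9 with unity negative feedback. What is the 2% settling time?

Closed-loop transfer function: T(s) = K_p·G(s)/(1 + K_p·G(s)) = 83.22/(s + 2.7 + 83.22) = 83.22/(s + 85.92).
Time constant τ = 1/85.92 = 0.01164 s, so the 2% settling time is about 4τ = 0.0466 s.

T_s ≈ 0.0466 s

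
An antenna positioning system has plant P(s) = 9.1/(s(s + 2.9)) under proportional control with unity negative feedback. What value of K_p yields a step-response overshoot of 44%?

K_p = 3.61

From %OS = 100·exp(−πζ/√(1−ζ²)) = 44%, ζ = −ln(0.44)/√(π²+ln²(0.44)) = 0.2528.
Characteristic equation s² + 2.9s + 9.1K_p = 0 gives ζ = 2.9/(2√(9.1K_p)).
Setting ζ = 0.2528: √(9.1K_p) = 2.9/(2·0.2528) = 5.735, so K_p = 32.89/9.1 = 3.61.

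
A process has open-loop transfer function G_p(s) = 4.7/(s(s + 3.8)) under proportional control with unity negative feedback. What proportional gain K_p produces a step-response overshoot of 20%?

K_p = 3.69

From %OS = 100·exp(−πζ/√(1−ζ²)) = 20%, ζ = −ln(0.2)/√(π²+ln²(0.2)) = 0.4559.
Characteristic equation s² + 3.8s + 4.7K_p = 0 gives ζ = 3.8/(2√(4.7K_p)).
Setting ζ = 0.4559: √(4.7K_p) = 3.8/(2·0.4559) = 4.167, so K_p = 17.36/4.7 = 3.69.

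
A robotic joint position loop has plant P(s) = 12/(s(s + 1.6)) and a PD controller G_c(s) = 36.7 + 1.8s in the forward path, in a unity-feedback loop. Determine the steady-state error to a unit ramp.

0.00363

The loop has one pole at the origin (type 1). Velocity error constant K_v = lim_{s→0} s·G_c(s)P(s) = 36.7·12/1.6 = 275.2.
Steady-state error to a unit ramp: e_ss = 1/K_v = 0.00363.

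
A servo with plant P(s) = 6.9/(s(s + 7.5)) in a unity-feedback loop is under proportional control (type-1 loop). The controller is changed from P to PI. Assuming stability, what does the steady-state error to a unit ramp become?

The integrator raises the loop to type 2, so K_v → ∞ and e_ss to a ramp is zero.

0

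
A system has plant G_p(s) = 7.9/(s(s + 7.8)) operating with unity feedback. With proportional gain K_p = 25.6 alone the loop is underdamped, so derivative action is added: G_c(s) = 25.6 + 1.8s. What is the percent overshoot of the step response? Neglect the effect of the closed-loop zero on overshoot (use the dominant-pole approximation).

2.14%

Forward path: (25.6 + 1.8s)·7.9/(s(s+7.8)). The closed-loop characteristic equation is s² + (7.8 + 7.9·1.8)s + 7.9·25.6 = 0.
That is s² + 22.02s + 202.2 = 0, so ω_n = 14.22 rad/s and ζ = 22.02/(2·14.22) = 0.7742.
%OS = 100·exp(−πζ/√(1−ζ²)) = 2.14%.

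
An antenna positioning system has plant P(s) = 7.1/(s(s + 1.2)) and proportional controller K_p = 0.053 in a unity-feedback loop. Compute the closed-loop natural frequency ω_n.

ω_n = 0.613 rad/s

With unity feedback the closed-loop characteristic equation is s² + 1.2s + 0.053·7.1 = s² + 1.2s + 0.3763 = 0.
Matching s² + 2ζω_n s + ω_n²: ω_n = √0.3763 = 0.6134 rad/s and 2ζω_n = 1.2, so ζ = 1.2/(2·0.6134) = 0.978.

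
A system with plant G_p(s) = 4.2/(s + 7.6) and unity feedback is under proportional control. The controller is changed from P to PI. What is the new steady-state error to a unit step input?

0

Adding integral action puts a pole at s = 0 in the forward path, raising the system type to 1; a type-1 loop has zero steady-state error to a step.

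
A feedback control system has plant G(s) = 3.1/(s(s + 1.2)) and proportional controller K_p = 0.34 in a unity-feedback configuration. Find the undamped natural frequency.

ω_n = 1.03 rad/s

The closed-loop denominator is s(s+1.2) + 0.34·3.1 = s² + 1.2s + 1.054.
So ω_n² = 1.054 ⇒ ω_n = 1.027 rad/s, and ζ = 1.2/(2ω_n) = 0.584.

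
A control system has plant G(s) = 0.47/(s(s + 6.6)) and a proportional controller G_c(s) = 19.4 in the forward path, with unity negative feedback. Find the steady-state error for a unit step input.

0

The open loop G_c(s)G(s) has a pole at the origin (type 1), so the static position error constant is infinite and e_ss = 1/(1+∞) = 0.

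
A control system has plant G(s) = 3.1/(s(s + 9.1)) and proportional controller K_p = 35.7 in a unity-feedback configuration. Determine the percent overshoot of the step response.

22.2%

From 1 + K_pG(s) = 0: s² + 9.1s + 110.7 = 0 ⇒ ω_n = 10.52, ζ = 0.4325.
%OS = 100·exp(−πζ/√(1−ζ²)) = 100·exp(−π·0.4325/√0.8129) = 22.2%.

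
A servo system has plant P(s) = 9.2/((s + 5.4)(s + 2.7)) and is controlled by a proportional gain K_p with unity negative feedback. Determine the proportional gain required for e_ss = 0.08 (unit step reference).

For a type-0 loop with proportional control, e_ss = 1/(1 + K_p·P(0)).
P(0) = 0.631. Require 1/(1 + K_p·0.631) = 0.08, so 1 + 0.631·K_p = 12.5.
K_p = (12.5 − 1)/0.631 = 18.2.

K_p = 18.2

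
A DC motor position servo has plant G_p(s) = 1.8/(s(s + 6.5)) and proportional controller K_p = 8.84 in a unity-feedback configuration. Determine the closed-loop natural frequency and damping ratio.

1 + K_p·G_p(s) = 0 gives s² + 6.5s + 15.91 = 0.
So ω_n² = 15.91 ⇒ ω_n = 3.989 rad/s, and ζ = 6.5/(2ω_n) = 0.815.

ω_n = 3.99 rad/s, ζ = 0.815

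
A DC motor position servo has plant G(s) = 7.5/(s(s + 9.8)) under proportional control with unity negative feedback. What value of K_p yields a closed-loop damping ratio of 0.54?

Closed-loop characteristic equation: s² + 9.8s + K_p·7.5 = 0.
So ω_n = √(7.5K_p) and 2ζω_n = 9.8, giving ζ = 9.8/(2√(7.5K_p)).
Setting ζ = 0.54: √(7.5K_p) = 9.8/(2·0.54) = 9.074, so K_p = 82.34/7.5 = 11.

K_p = 11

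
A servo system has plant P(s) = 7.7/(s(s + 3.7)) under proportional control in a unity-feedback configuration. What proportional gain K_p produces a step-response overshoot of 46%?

K_p = 7.72

From %OS = 100·exp(−πζ/√(1−ζ²)) = 46%, ζ = −ln(0.46)/√(π²+ln²(0.46)) = 0.24.
Characteristic equation s² + 3.7s + 7.7K_p = 0 gives ζ = 3.7/(2√(7.7K_p)).
Setting ζ = 0.24: √(7.7K_p) = 3.7/(2·0.24) = 7.71, so K_p = 59.44/7.7 = 7.72.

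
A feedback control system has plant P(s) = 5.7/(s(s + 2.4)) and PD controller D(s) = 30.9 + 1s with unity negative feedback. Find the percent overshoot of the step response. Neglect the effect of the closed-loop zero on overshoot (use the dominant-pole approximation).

36.5%

Forward path: (30.9 + 1s)·5.7/(s(s+2.4)). The closed-loop characteristic equation is s² + (2.4 + 5.7·1)s + 5.7·30.9 = 0.
That is s² + 8.1s + 176.1 = 0, so ω_n = 13.27 rad/s and ζ = 8.1/(2·13.27) = 0.3052.
%OS = 100·exp(−πζ/√(1−ζ²)) = 36.5%.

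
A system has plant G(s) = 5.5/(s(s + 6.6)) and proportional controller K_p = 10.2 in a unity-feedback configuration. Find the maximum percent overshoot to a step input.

Closed-loop characteristic equation: s² + 6.6s + 56.1 = 0, so ω_n = 7.49 rad/s and ζ = 6.6/(2·7.49) = 0.4406.
%OS = 100·exp(−πζ/√(1−ζ²)) = 100·exp(−π·0.4406/√0.8059) = 21.4%.

21.4%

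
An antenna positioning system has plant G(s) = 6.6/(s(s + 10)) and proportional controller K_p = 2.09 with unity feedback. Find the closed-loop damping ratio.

ζ = 1.35

1 + K_p·G(s) = 0 gives s² + 10s + 13.79 = 0.
So ω_n² = 13.79 ⇒ ω_n = 3.714 rad/s, and ζ = 10/(2ω_n) = 1.35.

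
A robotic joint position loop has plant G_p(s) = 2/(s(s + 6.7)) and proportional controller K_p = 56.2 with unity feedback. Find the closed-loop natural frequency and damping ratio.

With unity feedback the closed-loop characteristic equation is s² + 6.7s + 56.2·2 = s² + 6.7s + 112.4 = 0.
Matching s² + 2ζω_n s + ω_n²: ω_n = √112.4 = 10.6 rad/s and 2ζω_n = 6.7, so ζ = 6.7/(2·10.6) = 0.316.

ω_n = 10.6 rad/s, ζ = 0.316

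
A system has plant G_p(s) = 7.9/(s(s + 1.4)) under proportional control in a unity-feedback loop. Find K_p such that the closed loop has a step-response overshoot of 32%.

From %OS = 100·exp(−πζ/√(1−ζ²)) = 32%, ζ = −ln(0.32)/√(π²+ln²(0.32)) = 0.341.
Characteristic equation s² + 1.4s + 7.9K_p = 0 gives ζ = 1.4/(2√(7.9K_p)).
Setting ζ = 0.341: √(7.9K_p) = 1.4/(2·0.341) = 2.053, so K_p = 4.215/7.9 = 0.534.

K_p = 0.534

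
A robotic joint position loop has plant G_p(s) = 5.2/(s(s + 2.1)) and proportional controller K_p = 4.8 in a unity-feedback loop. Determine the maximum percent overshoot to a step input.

50.9%

The closed-loop denominator s² + 2.1s + 24.96 gives ω_n = √24.96 = 4.996 and ζ = 2.1/(2ω_n) = 0.2102.
%OS = 100·exp(−πζ/√(1−ζ²)) = 100·exp(−π·0.2102/√0.9558) = 50.9%.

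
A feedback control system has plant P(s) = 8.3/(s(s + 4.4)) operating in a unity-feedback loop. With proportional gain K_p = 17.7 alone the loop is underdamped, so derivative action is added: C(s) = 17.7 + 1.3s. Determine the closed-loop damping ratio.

ζ = 0.627

Forward path: (17.7 + 1.3s)·8.3/(s(s+4.4)). The closed-loop characteristic equation is s² + (4.4 + 8.3·1.3)s + 8.3·17.7 = 0.
That is s² + 15.19s + 146.9 = 0, so ω_n = 12.12 rad/s and ζ = 15.19/(2·12.12) = 0.6266.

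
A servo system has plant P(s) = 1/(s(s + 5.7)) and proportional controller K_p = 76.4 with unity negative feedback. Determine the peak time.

Closed-loop characteristic equation: s² + 5.7s + 76.4 = 0, so ω_n = 8.741 rad/s and ζ = 5.7/(2·8.741) = 0.3261.
Damped frequency ω_d = ω_n√(1−ζ²) = 8.263 rad/s, so peak time T_p = π/ω_d = 0.38 s.

T_p = 0.38 s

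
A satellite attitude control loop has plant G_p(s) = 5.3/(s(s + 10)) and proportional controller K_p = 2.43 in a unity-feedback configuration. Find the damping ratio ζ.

ζ = 1.39

With unity feedback the closed-loop characteristic equation is s² + 10s + 2.43·5.3 = s² + 10s + 12.88 = 0.
So ω_n² = 12.88 ⇒ ω_n = 3.589 rad/s, and ζ = 10/(2ω_n) = 1.39.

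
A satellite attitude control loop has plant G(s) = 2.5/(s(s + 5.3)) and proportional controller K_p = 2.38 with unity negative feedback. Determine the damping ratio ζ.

ζ = 1.09

The closed-loop denominator is s(s+5.3) + 2.38·2.5 = s² + 5.3s + 5.95.
Matching s² + 2ζω_n s + ω_n²: ω_n = √5.95 = 2.439 rad/s and 2ζω_n = 5.3, so ζ = 5.3/(2·2.439) = 1.09.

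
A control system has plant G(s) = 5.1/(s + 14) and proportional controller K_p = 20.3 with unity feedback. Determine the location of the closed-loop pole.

Closed-loop transfer function: T(s) = K_p·G(s)/(1 + K_p·G(s)) = 103.5/(s + 14 + 103.5) = 103.5/(s + 117.5).
The closed-loop pole is at s = −117.5.

s = -117.5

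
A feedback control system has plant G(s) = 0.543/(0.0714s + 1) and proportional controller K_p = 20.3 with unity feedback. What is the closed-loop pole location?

Closed loop: T(s) = K_p·G/(1+K_p·G) = 11.02/(0.0714s + 1 + 11.02), with pole at s = −(1 + 11.02)/0.0714 = −168.4.

s = -168.4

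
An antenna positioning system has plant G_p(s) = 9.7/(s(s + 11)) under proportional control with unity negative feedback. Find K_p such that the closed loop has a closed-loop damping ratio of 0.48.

K_p = 13.5

Closed-loop characteristic equation: s² + 11s + K_p·9.7 = 0.
So ω_n = √(9.7K_p) and 2ζω_n = 11, giving ζ = 11/(2√(9.7K_p)).
Setting ζ = 0.48: √(9.7K_p) = 11/(2·0.48) = 11.46, so K_p = 131.3/9.7 = 13.5.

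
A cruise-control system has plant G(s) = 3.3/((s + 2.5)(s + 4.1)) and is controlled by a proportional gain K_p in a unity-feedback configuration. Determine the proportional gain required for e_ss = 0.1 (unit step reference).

For a type-0 loop with proportional control, e_ss = 1/(1 + K_p·G(0)).
G(0) = 0.322. Require 1/(1 + K_p·0.322) = 0.1, so 1 + 0.322·K_p = 10.
K_p = (10 − 1)/0.322 = 28.

K_p = 28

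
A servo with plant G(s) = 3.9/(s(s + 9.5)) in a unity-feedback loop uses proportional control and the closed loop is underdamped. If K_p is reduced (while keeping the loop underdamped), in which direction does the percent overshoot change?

ζ = 9.5/(2√(3.9K_p)) rises as K_p falls; higher damping means less overshoot.

decrease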